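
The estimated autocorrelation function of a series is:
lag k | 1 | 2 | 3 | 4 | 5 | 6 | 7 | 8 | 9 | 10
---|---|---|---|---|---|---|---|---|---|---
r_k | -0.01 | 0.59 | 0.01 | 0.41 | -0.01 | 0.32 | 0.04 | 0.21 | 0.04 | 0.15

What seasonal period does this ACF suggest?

The largest autocorrelation is r_2 = 0.59, with weaker echoes at lags 4 (0.41), 6 (0.32), 8 (0.21) and 10 (0.15); the remaining lags stay at or below 0.04.
The dominant spike at lag 2 indicates a seasonal period of 2.

2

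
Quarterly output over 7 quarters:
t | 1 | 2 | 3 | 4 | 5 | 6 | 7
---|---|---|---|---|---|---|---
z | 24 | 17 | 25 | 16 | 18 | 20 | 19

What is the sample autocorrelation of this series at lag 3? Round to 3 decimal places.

-0.094

Mean z̄ = (24 + 17 + 25 + 16 + 18 + 20 + 19)/7 = 19.8571
Numerator Σ_{t=1}^{4}(z_t−z̄)(z_{t+3}−z̄) = -6.6327
Denominator Σ(z_t−z̄)² = 70.8571
r_3 = -6.6327 / 70.8571 = -0.094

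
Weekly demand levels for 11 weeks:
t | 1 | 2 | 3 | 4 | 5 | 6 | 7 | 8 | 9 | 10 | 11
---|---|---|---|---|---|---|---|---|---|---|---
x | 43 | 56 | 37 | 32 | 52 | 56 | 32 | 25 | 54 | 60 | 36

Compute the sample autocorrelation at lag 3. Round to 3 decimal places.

Mean x̄ = (43 + 56 + 37 + 32 + 52 + 56 + 32 + 25 + 54 + 60 + 36)/11 = 43.9091
Numerator Σ_{t=1}^{8}(x_t−x̄)(x_{t+3}−x̄) = 93.8843
Denominator Σ(x_t−x̄)² = 1470.9091
r_3 = 93.8843 / 1470.9091 = 0.064

0.064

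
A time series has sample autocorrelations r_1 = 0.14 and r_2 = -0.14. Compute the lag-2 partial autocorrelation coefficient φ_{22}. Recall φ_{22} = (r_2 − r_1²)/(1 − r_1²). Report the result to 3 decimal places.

-0.163

φ_{22} = (r_2 − r_1²) / (1 − r_1²)
r_1² = (0.14)² = 0.0196
Numerator = -0.14 − 0.0196 = -0.1596; denominator = 1 − 0.0196 = 0.9804
φ_{22} = -0.1596 / 0.9804 = -0.163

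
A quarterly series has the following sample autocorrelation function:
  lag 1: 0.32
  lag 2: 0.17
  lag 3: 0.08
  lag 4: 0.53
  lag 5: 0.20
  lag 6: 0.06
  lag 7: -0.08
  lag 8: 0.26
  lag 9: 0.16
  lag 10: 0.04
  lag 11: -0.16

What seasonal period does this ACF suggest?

4

The largest autocorrelation is r_4 = 0.53; the remaining lags stay at or below 0.32. The elevated value at lag 1 (0.32), dropping to 0.17 at lag 2, reflects decaying short-term dependence rather than seasonality.
The dominant spike at lag 4 indicates a seasonal period of 4.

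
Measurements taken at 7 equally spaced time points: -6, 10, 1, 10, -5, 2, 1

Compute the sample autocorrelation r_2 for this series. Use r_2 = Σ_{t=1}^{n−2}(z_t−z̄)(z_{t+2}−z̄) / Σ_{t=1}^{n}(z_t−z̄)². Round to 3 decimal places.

0.354

Mean z̄ = (-6 + 10 + 1 + 10 − 5 + 2 + 1)/7 = 1.8571
Σ(z_t−z̄)(z_{t+2}−z̄) = (6.7347) + (66.3061) + (5.8776) + (1.1633) + (5.8776) = 85.9592
Denominator Σ(z_t−z̄)² = 242.8571
r_2 = 85.9592 / 242.8571 = 0.354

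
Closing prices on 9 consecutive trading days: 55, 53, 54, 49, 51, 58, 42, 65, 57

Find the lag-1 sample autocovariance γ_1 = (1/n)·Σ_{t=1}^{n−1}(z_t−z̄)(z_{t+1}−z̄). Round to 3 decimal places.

-16.265

Mean z̄ = (55 + 53 + 54 + 49 + 51 + 58 + 42 + 65 + 57)/9 = 53.7778
Σ_{t=1}^{8}(z_t−z̄)(z_{t+1}−z̄) = -146.3827
γ_1 = -146.3827 / 9 = -16.265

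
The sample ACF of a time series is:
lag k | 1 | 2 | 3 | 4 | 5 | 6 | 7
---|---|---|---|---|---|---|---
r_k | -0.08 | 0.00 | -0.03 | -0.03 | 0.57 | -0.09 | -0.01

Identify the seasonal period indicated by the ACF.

The largest autocorrelation is r_5 = 0.57; the remaining lags stay at or below 0.00.
The dominant spike at lag 5 indicates a seasonal period of 5.

5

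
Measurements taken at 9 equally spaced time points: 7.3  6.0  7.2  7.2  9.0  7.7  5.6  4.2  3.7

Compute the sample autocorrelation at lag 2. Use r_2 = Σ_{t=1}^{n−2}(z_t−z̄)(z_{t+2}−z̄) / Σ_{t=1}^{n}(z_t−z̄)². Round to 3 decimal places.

0.025

Mean z̄ = (7.3 + 6.0 + 7.2 + 7.2 + 9.0 + 7.7 + 5.6 + 4.2 + 3.7)/9 = 6.4333
Numerator Σ_{t=1}^{7}(z_t−z̄)(z_{t+2}−z̄) = 0.5811
Denominator Σ(z_t−z̄)² = 23.4600
r_2 = 0.5811 / 23.4600 = 0.025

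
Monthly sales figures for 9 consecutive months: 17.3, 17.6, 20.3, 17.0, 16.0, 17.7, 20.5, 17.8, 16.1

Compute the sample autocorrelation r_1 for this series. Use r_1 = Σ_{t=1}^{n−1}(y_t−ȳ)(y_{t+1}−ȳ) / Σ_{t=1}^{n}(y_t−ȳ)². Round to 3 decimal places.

Mean ȳ = (17.3 + 17.6 + 20.3 + 17.0 + 16.0 + 17.7 + 20.5 + 17.8 + 16.1)/9 = 17.8111
Numerator Σ_{t=1}^{8}(y_t−ȳ)(y_{t+1}−ȳ) = -1.0757
Denominator Σ(y_t−ȳ)² = 20.6089
r_1 = -1.0757 / 20.6089 = -0.052

-0.052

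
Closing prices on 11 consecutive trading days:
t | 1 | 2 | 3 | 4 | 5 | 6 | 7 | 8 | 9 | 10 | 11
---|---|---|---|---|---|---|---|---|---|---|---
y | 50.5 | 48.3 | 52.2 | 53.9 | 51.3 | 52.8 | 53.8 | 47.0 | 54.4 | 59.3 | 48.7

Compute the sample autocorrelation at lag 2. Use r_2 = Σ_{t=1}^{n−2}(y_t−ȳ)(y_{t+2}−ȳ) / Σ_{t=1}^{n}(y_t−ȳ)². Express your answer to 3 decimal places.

-0.432

Mean ȳ = (50.5 + 48.3 + 52.2 + 53.9 + 51.3 + 52.8 + 53.8 + 47.0 + 54.4 + 59.3 + 48.7)/11 = 52.0182
Numerator Σ_{t=1}^{9}(y_t−ȳ)(y_{t+2}−ȳ) = -51.3361
Denominator Σ(y_t−ȳ)² = 118.8964
r_2 = -51.3361 / 118.8964 = -0.432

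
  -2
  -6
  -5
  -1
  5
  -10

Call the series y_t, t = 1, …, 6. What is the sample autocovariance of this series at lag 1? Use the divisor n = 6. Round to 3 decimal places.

-6.699

Mean ȳ = (-2 − 6 − 5 − 1 + 5 − 10)/6 = -3.1667
Σ_{t=1}^{5}(y_t−ȳ)(y_{t+1}−ȳ) = -40.1944
γ_1 = -40.1944 / 6 = -6.699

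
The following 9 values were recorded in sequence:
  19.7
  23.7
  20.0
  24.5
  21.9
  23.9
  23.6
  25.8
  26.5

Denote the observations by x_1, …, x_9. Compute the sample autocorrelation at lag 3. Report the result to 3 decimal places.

Mean x̄ = (19.7 + 23.7 + 20.0 + 24.5 + 21.9 + 23.9 + 23.6 + 25.8 + 26.5)/9 = 23.2889
Σ(x_t−x̄)(x_{t+3}−x̄) = (-4.3465) + (-0.5710) + (-2.0099) + (0.3768) + (-3.4877) + (1.9623) = -8.0759
Denominator Σ(x_t−x̄)² = 44.3489
r_3 = -8.0759 / 44.3489 = -0.182

-0.182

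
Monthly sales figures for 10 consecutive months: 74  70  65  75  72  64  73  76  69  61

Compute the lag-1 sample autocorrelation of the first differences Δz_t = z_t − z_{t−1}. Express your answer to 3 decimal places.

-0.124

First differences Δz: -4, -5, 10, -3, -8, 9, 3, -7, -8
Mean of differences = -1.4444
Numerator Σ(Δz_t−Δz̄)(Δz_{t+1}−Δz̄) = -49.5309
Denominator Σ(Δz_t−Δz̄)² = 398.2222
r_1(Δz) = -49.5309 / 398.2222 = -0.124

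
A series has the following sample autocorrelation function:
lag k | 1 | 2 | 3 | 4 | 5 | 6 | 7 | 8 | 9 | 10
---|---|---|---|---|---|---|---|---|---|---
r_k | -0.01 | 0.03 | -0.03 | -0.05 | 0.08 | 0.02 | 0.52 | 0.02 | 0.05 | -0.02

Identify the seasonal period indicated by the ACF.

The largest autocorrelation is r_7 = 0.52; the remaining lags stay at or below 0.08.
The dominant spike at lag 7 indicates a seasonal period of 7.

7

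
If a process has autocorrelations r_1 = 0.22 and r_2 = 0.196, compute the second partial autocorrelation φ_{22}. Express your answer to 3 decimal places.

0.155

φ_{22} = (r_2 − r_1²) / (1 − r_1²)
r_1² = (0.22)² = 0.0484
Numerator = 0.196 − 0.0484 = 0.1476; denominator = 1 − 0.0484 = 0.9516
φ_{22} = 0.1476 / 0.9516 = 0.155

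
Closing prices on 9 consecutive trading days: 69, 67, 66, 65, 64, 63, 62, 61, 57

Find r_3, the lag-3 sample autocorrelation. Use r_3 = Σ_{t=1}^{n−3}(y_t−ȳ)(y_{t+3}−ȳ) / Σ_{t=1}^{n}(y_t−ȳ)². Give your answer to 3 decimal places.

0.077

Mean ȳ = (69 + 67 + 66 + 65 + 64 + 63 + 62 + 61 + 57)/9 = 63.7778
Σ(y_t−ȳ)(y_{t+3}−ȳ) = (6.3827) + (0.7160) + (-1.7284) + (-2.1728) + (-0.6173) + (5.2716) = 7.8519
Denominator Σ(y_t−ȳ)² = 101.5556
r_3 = 7.8519 / 101.5556 = 0.077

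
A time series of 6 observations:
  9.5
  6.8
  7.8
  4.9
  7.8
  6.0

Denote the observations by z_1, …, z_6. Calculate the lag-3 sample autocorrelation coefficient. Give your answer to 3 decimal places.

-0.487

Mean z̄ = (9.5 + 6.8 + 7.8 + 4.9 + 7.8 + 6.0)/6 = 7.1333
Deviations from mean: 2.3667, -0.3333, 0.6667, -2.2333, 0.6667, -1.1333
Σ(z_t−z̄)(z_{t+3}−z̄) = (-5.2856) + (-0.2222) + (-0.7556) = -6.2633
Denominator Σ(z_t−z̄)² = 12.8733
r_3 = -6.2633 / 12.8733 = -0.487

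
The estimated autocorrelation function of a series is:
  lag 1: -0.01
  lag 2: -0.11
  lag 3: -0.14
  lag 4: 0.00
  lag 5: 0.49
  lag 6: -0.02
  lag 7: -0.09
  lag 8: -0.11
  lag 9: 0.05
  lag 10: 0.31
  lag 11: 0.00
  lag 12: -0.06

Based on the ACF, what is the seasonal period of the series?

5

The largest autocorrelation is r_5 = 0.49, with a weaker echo at lag 10 (0.31); the remaining lags stay at or below 0.05.
The dominant spike at lag 5 indicates a seasonal period of 5.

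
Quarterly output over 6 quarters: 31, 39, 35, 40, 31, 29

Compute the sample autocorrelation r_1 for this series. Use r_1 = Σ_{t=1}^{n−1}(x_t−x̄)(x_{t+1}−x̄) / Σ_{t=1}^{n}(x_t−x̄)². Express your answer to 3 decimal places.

-0.081

Mean x̄ = (31 + 39 + 35 + 40 + 31 + 29)/6 = 34.1667
Deviations from mean: -3.1667, 4.8333, 0.8333, 5.8333, -3.1667, -5.1667
Σ(x_t−x̄)(x_{t+1}−x̄) = (-15.3056) + (4.0278) + (4.8611) + (-18.4722) + (16.3611) = -8.5278
Denominator Σ(x_t−x̄)² = 104.8333
r_1 = -8.5278 / 104.8333 = -0.081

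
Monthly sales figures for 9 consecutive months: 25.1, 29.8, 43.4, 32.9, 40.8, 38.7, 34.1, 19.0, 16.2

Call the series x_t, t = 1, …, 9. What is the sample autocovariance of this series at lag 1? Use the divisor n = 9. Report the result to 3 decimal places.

30.187

Mean x̄ = (25.1 + 29.8 + 43.4 + 32.9 + 40.8 + 38.7 + 34.1 + 19.0 + 16.2)/9 = 31.1111
Σ_{t=1}^{8}(x_t−x̄)(x_{t+1}−x̄) = 271.6865
γ_1 = 271.6865 / 9 = 30.187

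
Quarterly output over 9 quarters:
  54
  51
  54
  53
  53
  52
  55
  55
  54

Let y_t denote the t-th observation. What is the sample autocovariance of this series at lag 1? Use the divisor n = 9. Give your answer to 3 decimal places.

Mean ȳ = (54 + 51 + 54 + 53 + 53 + 52 + 55 + 55 + 54)/9 = 53.4444
Σ_{t=1}^{8}(y_t−ȳ)(y_{t+1}−ȳ) = -1.0864
γ_1 = -1.0864 / 9 = -0.121

-0.121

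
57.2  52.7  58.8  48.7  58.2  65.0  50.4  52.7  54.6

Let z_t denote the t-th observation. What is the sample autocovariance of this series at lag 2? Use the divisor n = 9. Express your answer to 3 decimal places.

Mean z̄ = (57.2 + 52.7 + 58.8 + 48.7 + 58.2 + 65.0 + 50.4 + 52.7 + 54.6)/9 = 55.3667
Σ_{t=1}^{7}(z_t−z̄)(z_{t+2}−z̄) = -66.3756
γ_2 = -66.3756 / 9 = -7.375

-7.375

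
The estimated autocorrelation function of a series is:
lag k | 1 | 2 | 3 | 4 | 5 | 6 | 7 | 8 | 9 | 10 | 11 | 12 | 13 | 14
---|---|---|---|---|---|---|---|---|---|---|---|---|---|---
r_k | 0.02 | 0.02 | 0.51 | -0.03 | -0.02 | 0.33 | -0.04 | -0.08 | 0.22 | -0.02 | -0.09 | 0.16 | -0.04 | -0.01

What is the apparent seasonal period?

The largest autocorrelation is r_3 = 0.51, with weaker echoes at lags 6 (0.33), 9 (0.22) and 12 (0.16); the remaining lags stay at or below 0.02.
The dominant spike at lag 3 indicates a seasonal period of 3.

3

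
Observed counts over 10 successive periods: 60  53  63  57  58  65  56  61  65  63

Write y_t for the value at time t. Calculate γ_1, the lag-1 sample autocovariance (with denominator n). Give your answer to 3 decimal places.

-3.781

Mean ȳ = (60 + 53 + 63 + 57 + 58 + 65 + 56 + 61 + 65 + 63)/10 = 60.1000
Σ_{t=1}^{9}(y_t−ȳ)(y_{t+1}−ȳ) = -37.8100
γ_1 = -37.8100 / 10 = -3.781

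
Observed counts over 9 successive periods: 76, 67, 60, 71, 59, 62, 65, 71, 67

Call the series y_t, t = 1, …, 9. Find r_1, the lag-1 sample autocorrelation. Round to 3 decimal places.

Mean ȳ = (76 + 67 + 60 + 71 + 59 + 62 + 65 + 71 + 67)/9 = 66.4444
Numerator Σ_{t=1}^{8}(y_t−ȳ)(y_{t+1}−ȳ) = -26.0864
Denominator Σ(y_t−ȳ)² = 252.2222
r_1 = -26.0864 / 252.2222 = -0.103

-0.103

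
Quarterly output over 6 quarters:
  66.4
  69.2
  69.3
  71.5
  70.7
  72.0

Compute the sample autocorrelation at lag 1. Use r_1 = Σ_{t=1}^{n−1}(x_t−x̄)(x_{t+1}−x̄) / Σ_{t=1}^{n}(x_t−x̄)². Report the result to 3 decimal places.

Mean x̄ = (66.4 + 69.2 + 69.3 + 71.5 + 70.7 + 72.0)/6 = 69.8500
Deviations from mean: -3.4500, -0.6500, -0.5500, 1.6500, 0.8500, 2.1500
Σ(x_t−x̄)(x_{t+1}−x̄) = (2.2425) + (0.3575) + (-0.9075) + (1.4025) + (1.8275) = 4.9225
Denominator Σ(x_t−x̄)² = 20.6950
r_1 = 4.9225 / 20.6950 = 0.238

0.238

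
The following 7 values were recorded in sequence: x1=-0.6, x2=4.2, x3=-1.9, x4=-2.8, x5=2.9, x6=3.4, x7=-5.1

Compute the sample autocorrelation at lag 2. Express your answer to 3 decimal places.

-0.536

Mean x̄ = (-0.6 + 4.2 − 1.9 − 2.8 + 2.9 + 3.4 − 5.1)/7 = 0.0143
Deviations from mean: -0.6143, 4.1857, -1.9143, -2.8143, 2.8857, 3.3857, -5.1143
Numerator Σ_{t=1}^{5}(x_t−x̄)(x_{t+2}−x̄) = -40.4147
Denominator Σ(x_t−x̄)² = 75.4286
r_2 = -40.4147 / 75.4286 = -0.536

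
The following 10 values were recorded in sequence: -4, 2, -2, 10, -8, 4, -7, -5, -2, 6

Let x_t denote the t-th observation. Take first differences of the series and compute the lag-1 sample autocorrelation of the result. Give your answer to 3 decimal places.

First differences Δx: 6, -4, 12, -18, 12, -11, 2, 3, 8
Mean of differences = 1.1111
Numerator Σ(Δx_t−Δx̄)(Δx_{t+1}−Δx̄) = -624.7901
Denominator Σ(Δx_t−Δx̄)² = 850.8889
r_1(Δx) = -624.7901 / 850.8889 = -0.734

-0.734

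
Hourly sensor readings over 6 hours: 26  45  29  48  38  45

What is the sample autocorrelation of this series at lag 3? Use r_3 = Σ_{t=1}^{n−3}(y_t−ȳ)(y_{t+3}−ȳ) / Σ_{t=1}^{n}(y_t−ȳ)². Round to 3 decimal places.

-0.436

Mean ȳ = (26 + 45 + 29 + 48 + 38 + 45)/6 = 38.5000
Deviations from mean: -12.5000, 6.5000, -9.5000, 9.5000, -0.5000, 6.5000
Σ(y_t−ȳ)(y_{t+3}−ȳ) = (-118.7500) + (-3.2500) + (-61.7500) = -183.7500
Denominator Σ(y_t−ȳ)² = 421.5000
r_3 = -183.7500 / 421.5000 = -0.436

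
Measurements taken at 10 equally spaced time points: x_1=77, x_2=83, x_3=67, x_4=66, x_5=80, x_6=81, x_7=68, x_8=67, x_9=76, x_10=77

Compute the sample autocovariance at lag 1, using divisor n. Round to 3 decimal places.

Mean x̄ = (77 + 83 + 67 + 66 + 80 + 81 + 68 + 67 + 76 + 77)/10 = 74.2000
Σ_{t=1}^{9}(x_t−x̄)(x_{t+1}−x̄) = 6.7600
γ_1 = 6.7600 / 10 = 0.676

0.676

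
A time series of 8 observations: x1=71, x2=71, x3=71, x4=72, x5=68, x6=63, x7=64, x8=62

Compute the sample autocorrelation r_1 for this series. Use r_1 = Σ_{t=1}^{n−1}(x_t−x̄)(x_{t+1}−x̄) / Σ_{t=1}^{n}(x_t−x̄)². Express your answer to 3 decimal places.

0.621

Mean x̄ = (71 + 71 + 71 + 72 + 68 + 63 + 64 + 62)/8 = 67.7500
Deviations from mean: 3.2500, 3.2500, 3.2500, 4.2500, 0.2500, -4.7500, -3.7500, -5.7500
Numerator Σ_{t=1}^{7}(x_t−x̄)(x_{t+1}−x̄) = 74.1875
Denominator Σ(x_t−x̄)² = 119.5000
r_1 = 74.1875 / 119.5000 = 0.621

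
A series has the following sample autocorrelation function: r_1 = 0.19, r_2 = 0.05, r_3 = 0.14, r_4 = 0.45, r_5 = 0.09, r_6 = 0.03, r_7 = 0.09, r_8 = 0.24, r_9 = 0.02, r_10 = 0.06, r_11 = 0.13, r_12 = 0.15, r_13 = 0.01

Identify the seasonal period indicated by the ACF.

4

The largest autocorrelation is r_4 = 0.45, with a weaker echo at lag 8 (0.24); the remaining lags stay at or below 0.19.
The dominant spike at lag 4 indicates a seasonal period of 4.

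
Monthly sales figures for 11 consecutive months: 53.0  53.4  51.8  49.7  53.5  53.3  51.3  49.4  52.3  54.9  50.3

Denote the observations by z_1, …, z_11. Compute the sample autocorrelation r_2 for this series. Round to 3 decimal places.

-0.623

Mean z̄ = (53.0 + 53.4 + 51.8 + 49.7 + 53.5 + 53.3 + 51.3 + 49.4 + 52.3 + 54.9 + 50.3)/11 = 52.0818
Numerator Σ_{t=1}^{9}(z_t−z̄)(z_{t+2}−z̄) = -19.1925
Denominator Σ(z_t−z̄)² = 30.7964
r_2 = -19.1925 / 30.7964 = -0.623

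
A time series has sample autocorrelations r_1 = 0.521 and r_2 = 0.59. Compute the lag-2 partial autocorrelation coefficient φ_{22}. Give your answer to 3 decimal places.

φ_{22} = (r_2 − r_1²) / (1 − r_1²)
r_1² = (0.521)² = 0.271441
Numerator = 0.59 − 0.2714 = 0.3186; denominator = 1 − 0.2714 = 0.7286
φ_{22} = 0.3186 / 0.7286 = 0.437

0.437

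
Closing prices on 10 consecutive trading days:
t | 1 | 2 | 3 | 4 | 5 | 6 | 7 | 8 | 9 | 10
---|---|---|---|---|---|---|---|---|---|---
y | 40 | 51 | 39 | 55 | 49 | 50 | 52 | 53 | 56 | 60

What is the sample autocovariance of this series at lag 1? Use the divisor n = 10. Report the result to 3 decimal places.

Mean ȳ = (40 + 51 + 39 + 55 + 49 + 50 + 52 + 53 + 56 + 60)/10 = 50.5000
Σ_{t=1}^{9}(y_t−ȳ)(y_{t+1}−ȳ) = 0.2500
γ_1 = 0.2500 / 10 = 0.025

0.025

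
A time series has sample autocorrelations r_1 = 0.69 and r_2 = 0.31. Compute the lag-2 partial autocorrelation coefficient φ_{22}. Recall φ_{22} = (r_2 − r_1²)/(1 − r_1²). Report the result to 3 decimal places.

-0.317

φ_{22} = (r_2 − r_1²) / (1 − r_1²)
r_1² = (0.69)² = 0.4761
Numerator = 0.31 − 0.4761 = -0.1661; denominator = 1 − 0.4761 = 0.5239
φ_{22} = -0.1661 / 0.5239 = -0.317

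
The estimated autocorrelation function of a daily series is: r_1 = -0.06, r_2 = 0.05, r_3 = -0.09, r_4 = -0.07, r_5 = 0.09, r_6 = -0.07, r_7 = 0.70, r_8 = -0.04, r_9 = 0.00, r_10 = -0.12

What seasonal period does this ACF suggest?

7

The largest autocorrelation is r_7 = 0.70; the remaining lags stay at or below 0.09.
The dominant spike at lag 7 indicates a seasonal period of 7.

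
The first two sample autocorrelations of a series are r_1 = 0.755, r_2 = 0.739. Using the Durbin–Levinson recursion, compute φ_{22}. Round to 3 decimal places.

φ_{22} = (r_2 − r_1²) / (1 − r_1²)
r_1² = (0.755)² = 0.570025
Numerator = 0.739 − 0.5700 = 0.1690; denominator = 1 − 0.5700 = 0.4300
φ_{22} = 0.1690 / 0.4300 = 0.393

0.393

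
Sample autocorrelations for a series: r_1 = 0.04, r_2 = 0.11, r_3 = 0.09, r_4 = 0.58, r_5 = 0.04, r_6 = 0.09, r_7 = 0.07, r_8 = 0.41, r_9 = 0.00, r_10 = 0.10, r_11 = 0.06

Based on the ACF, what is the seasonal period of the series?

The largest autocorrelation is r_4 = 0.58, with a weaker echo at lag 8 (0.41); the remaining lags stay at or below 0.11.
The dominant spike at lag 4 indicates a seasonal period of 4.

4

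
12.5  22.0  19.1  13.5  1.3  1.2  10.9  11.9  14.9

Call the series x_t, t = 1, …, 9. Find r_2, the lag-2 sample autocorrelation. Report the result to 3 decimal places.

-0.165

Mean x̄ = (12.5 + 22.0 + 19.1 + 13.5 + 1.3 + 1.2 + 10.9 + 11.9 + 14.9)/9 = 11.9222
Numerator Σ_{t=1}^{7}(x_t−x̄)(x_{t+2}−x̄) = -65.0610
Denominator Σ(x_t−x̄)² = 393.6156
r_2 = -65.0610 / 393.6156 = -0.165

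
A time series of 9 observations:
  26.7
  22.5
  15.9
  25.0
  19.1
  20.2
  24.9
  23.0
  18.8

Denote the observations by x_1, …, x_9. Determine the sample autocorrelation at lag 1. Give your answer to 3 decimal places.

-0.289

Mean x̄ = (26.7 + 22.5 + 15.9 + 25.0 + 19.1 + 20.2 + 24.9 + 23.0 + 18.8)/9 = 21.7889
Numerator Σ_{t=1}^{8}(x_t−x̄)(x_{t+1}−x̄) = -28.7623
Denominator Σ(x_t−x̄)² = 99.4489
r_1 = -28.7623 / 99.4489 = -0.289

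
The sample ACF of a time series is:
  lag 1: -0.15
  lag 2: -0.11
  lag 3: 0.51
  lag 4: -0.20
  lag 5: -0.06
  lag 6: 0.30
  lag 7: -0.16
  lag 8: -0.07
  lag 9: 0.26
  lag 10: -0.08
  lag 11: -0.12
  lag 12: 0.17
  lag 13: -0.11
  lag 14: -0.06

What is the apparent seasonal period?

3

The largest autocorrelation is r_3 = 0.51, with weaker echoes at lags 6 (0.30), 9 (0.26) and 12 (0.17); the remaining lags stay at or below -0.06.
The dominant spike at lag 3 indicates a seasonal period of 3.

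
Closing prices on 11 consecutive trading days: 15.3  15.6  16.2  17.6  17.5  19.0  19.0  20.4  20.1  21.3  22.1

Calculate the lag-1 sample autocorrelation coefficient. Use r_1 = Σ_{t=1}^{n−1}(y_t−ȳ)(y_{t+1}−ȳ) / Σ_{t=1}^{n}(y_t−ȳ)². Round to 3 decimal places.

Mean ȳ = (15.3 + 15.6 + 16.2 + 17.6 + 17.5 + 19.0 + 19.0 + 20.4 + 20.1 + 21.3 + 22.1)/11 = 18.5545
Numerator Σ_{t=1}^{10}(y_t−ȳ)(y_{t+1}−ȳ) = 37.2061
Denominator Σ(y_t−ȳ)² = 53.1873
r_1 = 37.2061 / 53.1873 = 0.700

0.700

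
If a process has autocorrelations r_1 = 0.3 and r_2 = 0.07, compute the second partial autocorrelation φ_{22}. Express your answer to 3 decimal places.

φ_{22} = (r_2 − r_1²) / (1 − r_1²)
r_1² = (0.3)² = 0.09
Numerator = 0.07 − 0.0900 = -0.0200; denominator = 1 − 0.0900 = 0.9100
φ_{22} = -0.0200 / 0.9100 = -0.022

-0.022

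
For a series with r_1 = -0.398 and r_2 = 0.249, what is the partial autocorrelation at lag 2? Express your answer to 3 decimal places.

φ_{22} = (r_2 − r_1²) / (1 − r_1²)
r_1² = (-0.398)² = 0.158404
Numerator = 0.249 − 0.1584 = 0.0906; denominator = 1 − 0.1584 = 0.8416
φ_{22} = 0.0906 / 0.8416 = 0.108

0.108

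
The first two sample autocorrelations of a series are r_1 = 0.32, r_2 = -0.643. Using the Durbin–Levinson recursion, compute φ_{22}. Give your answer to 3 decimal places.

φ_{22} = (r_2 − r_1²) / (1 − r_1²)
r_1² = (0.32)² = 0.1024
Numerator = -0.643 − 0.1024 = -0.7454; denominator = 1 − 0.1024 = 0.8976
φ_{22} = -0.7454 / 0.8976 = -0.830

-0.830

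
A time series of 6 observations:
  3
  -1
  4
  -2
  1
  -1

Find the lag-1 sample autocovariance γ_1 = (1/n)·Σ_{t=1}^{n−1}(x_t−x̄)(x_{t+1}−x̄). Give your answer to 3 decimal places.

Mean x̄ = (3 − 1 + 4 − 2 + 1 − 1)/6 = 0.6667
Σ_{t=1}^{5}(x_t−x̄)(x_{t+1}−x̄) = -19.7778
γ_1 = -19.7778 / 6 = -3.296

-3.296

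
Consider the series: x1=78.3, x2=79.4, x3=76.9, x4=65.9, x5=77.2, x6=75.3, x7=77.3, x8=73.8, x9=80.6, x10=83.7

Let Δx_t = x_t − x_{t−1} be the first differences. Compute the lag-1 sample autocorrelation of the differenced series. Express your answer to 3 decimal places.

-0.413

First differences Δx: 1.1, -2.5, -11.0, 11.3, -1.9, 2.0, -3.5, 6.8, 3.1
Mean of differences = 0.6000
Numerator Σ(Δx_t−Δx̄)(Δx_{t+1}−Δx̄) = -135.6200
Denominator Σ(Δx_t−Δx̄)² = 328.6200
r_1(Δx) = -135.6200 / 328.6200 = -0.413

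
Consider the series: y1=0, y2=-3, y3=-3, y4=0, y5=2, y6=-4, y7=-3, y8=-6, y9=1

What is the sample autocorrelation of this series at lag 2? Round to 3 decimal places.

-0.208

Mean ȳ = (0 − 3 − 3 + 0 + 2 − 4 − 3 − 6 + 1)/9 = -1.7778
Numerator Σ_{t=1}^{7}(y_t−ȳ)(y_{t+2}−ȳ) = -11.5432
Denominator Σ(y_t−ȳ)² = 55.5556
r_2 = -11.5432 / 55.5556 = -0.208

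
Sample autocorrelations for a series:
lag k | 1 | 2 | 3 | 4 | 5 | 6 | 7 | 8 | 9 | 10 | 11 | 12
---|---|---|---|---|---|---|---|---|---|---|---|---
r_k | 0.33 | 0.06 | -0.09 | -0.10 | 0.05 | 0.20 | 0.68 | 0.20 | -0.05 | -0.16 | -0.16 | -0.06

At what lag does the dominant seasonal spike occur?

7

The largest autocorrelation is r_7 = 0.68; the remaining lags stay at or below 0.33. The elevated value at lag 1 (0.33), dropping to 0.06 at lag 2, reflects decaying short-term dependence rather than seasonality.
The dominant spike at lag 7 indicates a seasonal period of 7.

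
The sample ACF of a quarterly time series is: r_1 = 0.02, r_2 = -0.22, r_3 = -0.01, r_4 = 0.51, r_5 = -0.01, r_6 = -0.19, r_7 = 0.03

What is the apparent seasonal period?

The largest autocorrelation is r_4 = 0.51; the remaining lags stay at or below 0.03.
The dominant spike at lag 4 indicates a seasonal period of 4.

4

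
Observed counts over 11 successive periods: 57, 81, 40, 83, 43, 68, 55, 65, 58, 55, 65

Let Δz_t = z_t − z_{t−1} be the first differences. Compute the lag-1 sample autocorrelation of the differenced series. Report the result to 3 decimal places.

-0.886

First differences Δz: 24, -41, 43, -40, 25, -13, 10, -7, -3, 10
Mean of differences = 0.8000
Numerator Σ(Δz_t−Δz̄)(Δz_{t+1}−Δz̄) = -5980.8400
Denominator Σ(Δz_t−Δz̄)² = 6751.6000
r_1(Δz) = -5980.8400 / 6751.6000 = -0.886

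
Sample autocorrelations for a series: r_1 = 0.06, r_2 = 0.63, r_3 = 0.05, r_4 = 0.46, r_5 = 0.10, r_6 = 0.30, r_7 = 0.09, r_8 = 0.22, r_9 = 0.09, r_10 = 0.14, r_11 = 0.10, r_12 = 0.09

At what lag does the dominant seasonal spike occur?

The largest autocorrelation is r_2 = 0.63, with weaker echoes at lags 4 (0.46), 6 (0.30) and 8 (0.22); the remaining lags stay at or below 0.14.
The dominant spike at lag 2 indicates a seasonal period of 2.

2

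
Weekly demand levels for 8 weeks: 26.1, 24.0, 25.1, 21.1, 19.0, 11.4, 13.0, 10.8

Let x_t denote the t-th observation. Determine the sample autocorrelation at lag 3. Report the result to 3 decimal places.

-0.158

Mean x̄ = (26.1 + 24.0 + 25.1 + 21.1 + 19.0 + 11.4 + 13.0 + 10.8)/8 = 18.8125
Deviations from mean: 7.2875, 5.1875, 6.2875, 2.2875, 0.1875, -7.4125, -5.8125, -8.0125
Numerator Σ_{t=1}^{5}(x_t−x̄)(x_{t+3}−x̄) = -43.7617
Denominator Σ(x_t−x̄)² = 277.7488
r_3 = -43.7617 / 277.7488 = -0.158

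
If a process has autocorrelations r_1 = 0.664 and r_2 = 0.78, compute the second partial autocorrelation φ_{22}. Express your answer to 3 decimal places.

0.607

φ_{22} = (r_2 − r_1²) / (1 − r_1²)
r_1² = (0.664)² = 0.440896
Numerator = 0.78 − 0.4409 = 0.3391; denominator = 1 − 0.4409 = 0.5591
φ_{22} = 0.3391 / 0.5591 = 0.607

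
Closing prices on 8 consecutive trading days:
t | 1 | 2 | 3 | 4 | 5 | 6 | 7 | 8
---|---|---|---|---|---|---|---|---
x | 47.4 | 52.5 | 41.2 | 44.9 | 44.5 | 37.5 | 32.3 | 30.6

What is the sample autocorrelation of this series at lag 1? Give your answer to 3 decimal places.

0.496

Mean x̄ = (47.4 + 52.5 + 41.2 + 44.9 + 44.5 + 37.5 + 32.3 + 30.6)/8 = 41.3625
Σ(x_t−x̄)(x_{t+1}−x̄) = (67.2427) + (-1.8098) + (-0.5748) + (11.0989) + (-12.1186) + (35.0039) + (97.5352) = 196.3773
Denominator Σ(x_t−x̄)² = 395.7588
r_1 = 196.3773 / 395.7588 = 0.496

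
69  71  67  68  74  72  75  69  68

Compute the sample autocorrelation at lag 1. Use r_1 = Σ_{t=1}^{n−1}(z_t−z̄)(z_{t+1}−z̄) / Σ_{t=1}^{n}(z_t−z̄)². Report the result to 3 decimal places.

Mean z̄ = (69 + 71 + 67 + 68 + 74 + 72 + 75 + 69 + 68)/9 = 70.3333
Numerator Σ_{t=1}^{8}(z_t−z̄)(z_{t+1}−z̄) = 6.8889
Denominator Σ(z_t−z̄)² = 64.0000
r_1 = 6.8889 / 64.0000 = 0.108

0.108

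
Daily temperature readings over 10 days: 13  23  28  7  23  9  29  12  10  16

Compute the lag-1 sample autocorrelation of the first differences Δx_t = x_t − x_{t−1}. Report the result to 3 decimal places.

-0.692

First differences Δx: 10, 5, -21, 16, -14, 20, -17, -2, 6
Mean of differences = 0.3333
Numerator Σ(Δx_t−Δx̄)(Δx_{t+1}−Δx̄) = -1208.7778
Denominator Σ(Δx_t−Δx̄)² = 1746.0000
r_1(Δx) = -1208.7778 / 1746.0000 = -0.692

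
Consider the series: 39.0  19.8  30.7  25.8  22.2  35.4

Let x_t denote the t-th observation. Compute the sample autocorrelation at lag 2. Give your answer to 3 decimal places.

0.049

Mean x̄ = (39.0 + 19.8 + 30.7 + 25.8 + 22.2 + 35.4)/6 = 28.8167
Numerator Σ_{t=1}^{4}(x_t−x̄)(x_{t+2}−x̄) = 14.0578
Denominator Σ(x_t−x̄)² = 284.7683
r_2 = 14.0578 / 284.7683 = 0.049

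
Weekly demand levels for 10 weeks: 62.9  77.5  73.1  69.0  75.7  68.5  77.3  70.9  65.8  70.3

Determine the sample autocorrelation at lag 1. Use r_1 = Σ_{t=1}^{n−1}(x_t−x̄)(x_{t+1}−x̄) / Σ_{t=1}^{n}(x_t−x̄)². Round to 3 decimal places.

-0.366

Mean x̄ = (62.9 + 77.5 + 73.1 + 69.0 + 75.7 + 68.5 + 77.3 + 70.9 + 65.8 + 70.3)/10 = 71.1000
Numerator Σ_{t=1}^{9}(x_t−x̄)(x_{t+1}−x̄) = -77.5600
Denominator Σ(x_t−x̄)² = 211.7400
r_1 = -77.5600 / 211.7400 = -0.366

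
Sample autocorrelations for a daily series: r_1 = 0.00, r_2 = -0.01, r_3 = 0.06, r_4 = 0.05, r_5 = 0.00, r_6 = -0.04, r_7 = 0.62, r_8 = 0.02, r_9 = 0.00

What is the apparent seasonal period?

7

The largest autocorrelation is r_7 = 0.62; the remaining lags stay at or below 0.06.
The dominant spike at lag 7 indicates a seasonal period of 7.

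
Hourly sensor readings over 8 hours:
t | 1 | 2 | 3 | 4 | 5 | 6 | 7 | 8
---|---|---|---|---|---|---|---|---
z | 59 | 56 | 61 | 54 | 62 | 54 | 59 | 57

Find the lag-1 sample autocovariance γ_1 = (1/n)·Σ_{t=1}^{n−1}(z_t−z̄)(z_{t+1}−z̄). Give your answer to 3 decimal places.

Mean z̄ = (59 + 56 + 61 + 54 + 62 + 54 + 59 + 57)/8 = 57.7500
Σ_{t=1}^{7}(z_t−z̄)(z_{t+1}−z̄) = -57.5625
γ_1 = -57.5625 / 8 = -7.195

-7.195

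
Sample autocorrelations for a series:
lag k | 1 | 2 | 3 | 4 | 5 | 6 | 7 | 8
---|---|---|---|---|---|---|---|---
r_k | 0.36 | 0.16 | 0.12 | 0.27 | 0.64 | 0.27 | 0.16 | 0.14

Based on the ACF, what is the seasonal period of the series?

5

The largest autocorrelation is r_5 = 0.64; the remaining lags stay at or below 0.36. The elevated value at lag 1 (0.36), dropping to 0.16 at lag 2, reflects decaying short-term dependence rather than seasonality.
The dominant spike at lag 5 indicates a seasonal period of 5.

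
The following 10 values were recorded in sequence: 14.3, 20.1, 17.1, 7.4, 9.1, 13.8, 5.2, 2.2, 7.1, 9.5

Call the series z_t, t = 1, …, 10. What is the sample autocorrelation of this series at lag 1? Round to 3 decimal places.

0.487

Mean z̄ = (14.3 + 20.1 + 17.1 + 7.4 + 9.1 + 13.8 + 5.2 + 2.2 + 7.1 + 9.5)/10 = 10.5800
Numerator Σ_{t=1}^{9}(z_t−z̄)(z_{t+1}−z̄) = 137.3736
Denominator Σ(z_t−z̄)² = 282.0960
r_1 = 137.3736 / 282.0960 = 0.487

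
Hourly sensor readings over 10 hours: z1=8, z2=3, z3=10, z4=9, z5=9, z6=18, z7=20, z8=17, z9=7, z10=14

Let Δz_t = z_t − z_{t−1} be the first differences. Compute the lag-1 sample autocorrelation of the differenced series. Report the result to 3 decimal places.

-0.233

First differences Δz: -5, 7, -1, 0, 9, 2, -3, -10, 7
Mean of differences = 0.6667
Numerator Σ(Δz_t−Δz̄)(Δz_{t+1}−Δz̄) = -73.1111
Denominator Σ(Δz_t−Δz̄)² = 314.0000
r_1(Δz) = -73.1111 / 314.0000 = -0.233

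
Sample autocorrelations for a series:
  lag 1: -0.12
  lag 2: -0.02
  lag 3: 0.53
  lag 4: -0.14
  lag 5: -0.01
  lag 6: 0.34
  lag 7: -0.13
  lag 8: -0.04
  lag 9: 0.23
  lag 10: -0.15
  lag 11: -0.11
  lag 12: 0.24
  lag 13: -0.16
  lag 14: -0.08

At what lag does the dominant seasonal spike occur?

3

The largest autocorrelation is r_3 = 0.53, with weaker echoes at lags 6 (0.34), 9 (0.23) and 12 (0.24); the remaining lags stay at or below -0.01.
The dominant spike at lag 3 indicates a seasonal period of 3.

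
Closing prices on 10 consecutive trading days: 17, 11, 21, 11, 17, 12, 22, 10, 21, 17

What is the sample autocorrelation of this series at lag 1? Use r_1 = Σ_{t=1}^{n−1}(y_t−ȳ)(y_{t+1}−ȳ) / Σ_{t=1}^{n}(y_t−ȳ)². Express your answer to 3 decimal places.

-0.782

Mean ȳ = (17 + 11 + 21 + 11 + 17 + 12 + 22 + 10 + 21 + 17)/10 = 15.9000
Numerator Σ_{t=1}^{9}(y_t−ȳ)(y_{t+1}−ȳ) = -149.3100
Denominator Σ(y_t−ȳ)² = 190.9000
r_1 = -149.3100 / 190.9000 = -0.782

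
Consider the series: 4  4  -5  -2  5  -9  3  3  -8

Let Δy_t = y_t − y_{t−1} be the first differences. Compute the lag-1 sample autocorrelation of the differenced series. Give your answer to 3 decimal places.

First differences Δy: 0, -9, 3, 7, -14, 12, 0, -11
Mean of differences = -1.5000
Numerator Σ(Δy_t−Δȳ)(Δy_{t+1}−Δȳ) = -275.7500
Denominator Σ(Δy_t−Δȳ)² = 582.0000
r_1(Δy) = -275.7500 / 582.0000 = -0.474

-0.474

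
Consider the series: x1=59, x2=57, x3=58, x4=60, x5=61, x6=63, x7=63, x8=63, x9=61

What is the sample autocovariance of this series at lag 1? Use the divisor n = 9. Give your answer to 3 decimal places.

3.324

Mean x̄ = (59 + 57 + 58 + 60 + 61 + 63 + 63 + 63 + 61)/9 = 60.5556
Σ_{t=1}^{8}(x_t−x̄)(x_{t+1}−x̄) = 29.9136
γ_1 = 29.9136 / 9 = 3.324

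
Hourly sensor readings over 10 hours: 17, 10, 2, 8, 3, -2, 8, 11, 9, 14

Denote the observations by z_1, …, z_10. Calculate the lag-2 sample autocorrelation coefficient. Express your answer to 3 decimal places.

-0.123

Mean z̄ = (17 + 10 + 2 + 8 + 3 − 2 + 8 + 11 + 9 + 14)/10 = 8.0000
Numerator Σ_{t=1}^{8}(z_t−z̄)(z_{t+2}−z̄) = -36.0000
Denominator Σ(z_t−z̄)² = 292.0000
r_2 = -36.0000 / 292.0000 = -0.123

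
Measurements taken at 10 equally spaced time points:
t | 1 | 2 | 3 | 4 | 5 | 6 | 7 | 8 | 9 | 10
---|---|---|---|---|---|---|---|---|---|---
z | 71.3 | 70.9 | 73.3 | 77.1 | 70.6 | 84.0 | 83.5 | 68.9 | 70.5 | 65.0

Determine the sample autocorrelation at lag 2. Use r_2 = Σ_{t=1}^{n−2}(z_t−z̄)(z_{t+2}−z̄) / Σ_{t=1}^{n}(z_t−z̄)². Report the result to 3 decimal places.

-0.113

Mean z̄ = (71.3 + 70.9 + 73.3 + 77.1 + 70.6 + 84.0 + 83.5 + 68.9 + 70.5 + 65.0)/10 = 73.5100
Numerator Σ_{t=1}^{8}(z_t−z̄)(z_{t+2}−z̄) = -38.9042
Denominator Σ(z_t−z̄)² = 345.6690
r_2 = -38.9042 / 345.6690 = -0.113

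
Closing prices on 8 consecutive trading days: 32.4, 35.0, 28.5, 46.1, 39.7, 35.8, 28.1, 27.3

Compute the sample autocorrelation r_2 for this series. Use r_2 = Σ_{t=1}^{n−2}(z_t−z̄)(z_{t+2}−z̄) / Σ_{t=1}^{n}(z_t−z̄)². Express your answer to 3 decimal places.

Mean z̄ = (32.4 + 35.0 + 28.5 + 46.1 + 39.7 + 35.8 + 28.1 + 27.3)/8 = 34.1125
Deviations from mean: -1.7125, 0.8875, -5.6125, 11.9875, 5.5875, 1.6875, -6.0125, -6.8125
Σ(z_t−z̄)(z_{t+2}−z̄) = (9.6114) + (10.6389) + (-31.3598) + (20.2289) + (-33.5948) + (-11.4961) = -35.9716
Denominator Σ(z_t−z̄)² = 295.5488
r_2 = -35.9716 / 295.5488 = -0.122

-0.122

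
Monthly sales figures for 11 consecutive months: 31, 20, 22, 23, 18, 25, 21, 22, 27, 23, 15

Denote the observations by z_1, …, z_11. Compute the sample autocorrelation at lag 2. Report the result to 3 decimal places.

Mean z̄ = (31 + 20 + 22 + 23 + 18 + 25 + 21 + 22 + 27 + 23 + 15)/11 = 22.4545
Numerator Σ_{t=1}^{9}(z_t−z̄)(z_{t+2}−z̄) = -37.2314
Denominator Σ(z_t−z̄)² = 184.7273
r_2 = -37.2314 / 184.7273 = -0.202

-0.202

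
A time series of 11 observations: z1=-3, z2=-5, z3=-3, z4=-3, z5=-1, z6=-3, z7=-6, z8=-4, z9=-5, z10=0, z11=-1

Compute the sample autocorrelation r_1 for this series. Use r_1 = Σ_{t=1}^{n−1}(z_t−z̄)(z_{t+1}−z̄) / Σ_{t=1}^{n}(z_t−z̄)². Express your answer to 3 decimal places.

Mean z̄ = (-3 − 5 − 3 − 3 − 1 − 3 − 6 − 4 − 5 + 0 − 1)/11 = -3.0909
Numerator Σ_{t=1}^{10}(z_t−z̄)(z_{t+1}−z̄) = 4.7190
Denominator Σ(z_t−z̄)² = 34.9091
r_1 = 4.7190 / 34.9091 = 0.135

0.135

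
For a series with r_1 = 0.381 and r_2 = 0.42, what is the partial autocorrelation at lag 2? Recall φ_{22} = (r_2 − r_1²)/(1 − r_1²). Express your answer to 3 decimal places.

φ_{22} = (r_2 − r_1²) / (1 − r_1²)
r_1² = (0.381)² = 0.145161
Numerator = 0.42 − 0.1452 = 0.2748; denominator = 1 − 0.1452 = 0.8548
φ_{22} = 0.2748 / 0.8548 = 0.322

0.322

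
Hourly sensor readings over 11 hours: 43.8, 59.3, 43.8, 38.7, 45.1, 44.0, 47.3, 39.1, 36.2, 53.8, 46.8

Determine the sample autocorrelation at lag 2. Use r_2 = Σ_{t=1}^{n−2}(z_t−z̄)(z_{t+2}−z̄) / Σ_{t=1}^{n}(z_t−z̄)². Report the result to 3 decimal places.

Mean z̄ = (43.8 + 59.3 + 43.8 + 38.7 + 45.1 + 44.0 + 47.3 + 39.1 + 36.2 + 53.8 + 46.8)/11 = 45.2636
Numerator Σ_{t=1}^{9}(z_t−z̄)(z_{t+2}−z̄) = -158.9954
Denominator Σ(z_t−z̄)² = 445.5255
r_2 = -158.9954 / 445.5255 = -0.357

-0.357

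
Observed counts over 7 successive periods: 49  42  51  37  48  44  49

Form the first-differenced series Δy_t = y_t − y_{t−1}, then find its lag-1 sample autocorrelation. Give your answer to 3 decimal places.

-0.834

First differences Δy: -7, 9, -14, 11, -4, 5
Mean of differences = 0.0000
Numerator Σ(Δy_t−Δȳ)(Δy_{t+1}−Δȳ) = -407.0000
Denominator Σ(Δy_t−Δȳ)² = 488.0000
r_1(Δy) = -407.0000 / 488.0000 = -0.834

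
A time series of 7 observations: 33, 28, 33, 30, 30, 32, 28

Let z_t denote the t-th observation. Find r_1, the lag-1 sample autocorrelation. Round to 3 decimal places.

-0.651

Mean z̄ = (33 + 28 + 33 + 30 + 30 + 32 + 28)/7 = 30.5714
Σ(z_t−z̄)(z_{t+1}−z̄) = (-6.2449) + (-6.2449) + (-1.3878) + (0.3265) + (-0.8163) + (-3.6735) = -18.0408
Denominator Σ(z_t−z̄)² = 27.7143
r_1 = -18.0408 / 27.7143 = -0.651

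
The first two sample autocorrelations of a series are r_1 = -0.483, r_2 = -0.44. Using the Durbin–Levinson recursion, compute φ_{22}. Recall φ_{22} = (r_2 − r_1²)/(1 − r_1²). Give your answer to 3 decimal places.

-0.878

φ_{22} = (r_2 − r_1²) / (1 − r_1²)
r_1² = (-0.483)² = 0.233289
Numerator = -0.44 − 0.2333 = -0.6733; denominator = 1 − 0.2333 = 0.7667
φ_{22} = -0.6733 / 0.7667 = -0.878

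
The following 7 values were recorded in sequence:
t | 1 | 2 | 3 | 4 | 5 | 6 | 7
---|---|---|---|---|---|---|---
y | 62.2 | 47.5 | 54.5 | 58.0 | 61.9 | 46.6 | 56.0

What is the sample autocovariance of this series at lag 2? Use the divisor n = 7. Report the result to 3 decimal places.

-7.179

Mean ȳ = (62.2 + 47.5 + 54.5 + 58.0 + 61.9 + 46.6 + 56.0)/7 = 55.2429
Deviations: 6.9571, -7.7429, -0.7429, 2.7571, 6.6571, -8.6429, 0.7571
Σ_{t=1}^{5}(y_t−ȳ)(y_{t+2}−ȳ) = -50.2508
γ_2 = -50.2508 / 7 = -7.179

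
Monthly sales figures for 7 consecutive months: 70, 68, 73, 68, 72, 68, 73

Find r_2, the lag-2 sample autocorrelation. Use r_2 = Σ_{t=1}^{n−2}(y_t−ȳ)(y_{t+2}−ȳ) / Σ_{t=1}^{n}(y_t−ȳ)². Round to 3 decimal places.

Mean ȳ = (70 + 68 + 73 + 68 + 72 + 68 + 73)/7 = 70.2857
Deviations from mean: -0.2857, -2.2857, 2.7143, -2.2857, 1.7143, -2.2857, 2.7143
Σ(y_t−ȳ)(y_{t+2}−ȳ) = (-0.7755) + (5.2245) + (4.6531) + (5.2245) + (4.6531) = 18.9796
Denominator Σ(y_t−ȳ)² = 33.4286
r_2 = 18.9796 / 33.4286 = 0.568

0.568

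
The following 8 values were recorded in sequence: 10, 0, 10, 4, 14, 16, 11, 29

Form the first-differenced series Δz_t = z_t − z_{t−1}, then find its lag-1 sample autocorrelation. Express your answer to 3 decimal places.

First differences Δz: -10, 10, -6, 10, 2, -5, 18
Mean of differences = 2.7143
Numerator Σ(Δz_t−Δz̄)(Δz_{t+1}−Δz̄) = -337.2245
Denominator Σ(Δz_t−Δz̄)² = 637.4286
r_1(Δz) = -337.2245 / 637.4286 = -0.529

-0.529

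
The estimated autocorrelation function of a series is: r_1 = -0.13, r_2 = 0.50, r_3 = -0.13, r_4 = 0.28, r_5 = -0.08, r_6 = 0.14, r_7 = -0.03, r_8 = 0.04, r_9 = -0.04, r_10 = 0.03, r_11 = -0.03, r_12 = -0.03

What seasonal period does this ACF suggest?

The largest autocorrelation is r_2 = 0.50, with a weaker echo at lag 4 (0.28); the remaining lags stay at or below 0.14.
The dominant spike at lag 2 indicates a seasonal period of 2.

2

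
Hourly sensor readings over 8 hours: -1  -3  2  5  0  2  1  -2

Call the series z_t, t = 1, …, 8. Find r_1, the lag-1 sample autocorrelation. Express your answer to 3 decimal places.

Mean z̄ = (-1 − 3 + 2 + 5 + 0 + 2 + 1 − 2)/8 = 0.5000
Numerator Σ_{t=1}^{7}(z_t−z̄)(z_{t+1}−z̄) = 3.2500
Denominator Σ(z_t−z̄)² = 46.0000
r_1 = 3.2500 / 46.0000 = 0.071

0.071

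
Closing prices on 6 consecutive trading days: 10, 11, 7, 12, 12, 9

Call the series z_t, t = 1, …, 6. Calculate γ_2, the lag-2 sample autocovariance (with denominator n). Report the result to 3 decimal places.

-0.981

Mean z̄ = (10 + 11 + 7 + 12 + 12 + 9)/6 = 10.1667
Deviations: -0.1667, 0.8333, -3.1667, 1.8333, 1.8333, -1.1667
Σ_{t=1}^{4}(z_t−z̄)(z_{t+2}−z̄) = -5.8889
γ_2 = -5.8889 / 6 = -0.981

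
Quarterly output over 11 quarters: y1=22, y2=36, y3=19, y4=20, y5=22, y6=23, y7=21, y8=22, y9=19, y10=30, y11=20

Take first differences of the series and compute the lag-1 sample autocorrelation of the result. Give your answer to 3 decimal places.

First differences Δy: 14, -17, 1, 2, 1, -2, 1, -3, 11, -10
Mean of differences = -0.2000
Numerator Σ(Δy_t−Δȳ)(Δy_{t+1}−Δȳ) = -402.2400
Denominator Σ(Δy_t−Δȳ)² = 725.6000
r_1(Δy) = -402.2400 / 725.6000 = -0.554

-0.554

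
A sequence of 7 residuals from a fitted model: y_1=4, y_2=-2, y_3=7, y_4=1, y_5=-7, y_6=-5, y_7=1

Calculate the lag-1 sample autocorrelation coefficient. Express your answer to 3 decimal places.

Mean ȳ = (4 − 2 + 7 + 1 − 7 − 5 + 1)/7 = -0.1429
Numerator Σ_{t=1}^{6}(y_t−ȳ)(y_{t+1}−ȳ) = 7.1224
Denominator Σ(y_t−ȳ)² = 144.8571
r_1 = 7.1224 / 144.8571 = 0.049

0.049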